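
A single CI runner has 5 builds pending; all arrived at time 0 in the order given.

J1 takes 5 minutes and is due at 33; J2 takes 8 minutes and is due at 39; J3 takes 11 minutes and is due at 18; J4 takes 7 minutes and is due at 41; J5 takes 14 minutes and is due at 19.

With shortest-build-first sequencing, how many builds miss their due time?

2

SPT (increasing processing time): J1 J4 J2 J3 J5.
J1: 0→5, due 33, tardiness 0
J4: 5→12, due 41, tardiness 0
J2: 12→20, due 39, tardiness 0
J3: 20→31, due 18, tardiness 13
J5: 31→45, due 19, tardiness 26
Late builds: 2.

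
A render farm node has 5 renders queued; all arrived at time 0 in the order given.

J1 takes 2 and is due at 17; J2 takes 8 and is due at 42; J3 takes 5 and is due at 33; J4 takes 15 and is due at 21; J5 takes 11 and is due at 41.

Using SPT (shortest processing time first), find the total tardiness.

SPT (increasing processing time): J1 J3 J2 J5 J4.
J1: 0→2, due 17, tardiness 0
J3: 2→7, due 33, tardiness 0
J2: 7→15, due 42, tardiness 0
J5: 15→26, due 41, tardiness 0
J4: 26→41, due 21, tardiness 20
Sum = 0+0+0+0+20 = 20.

20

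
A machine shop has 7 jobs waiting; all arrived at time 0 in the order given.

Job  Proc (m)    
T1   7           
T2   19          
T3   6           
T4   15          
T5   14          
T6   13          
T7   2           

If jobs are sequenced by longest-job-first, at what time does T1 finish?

68

LPT (decreasing processing time): T2 T4 T5 T6 T1 T3 T7.
T2: 0→19
T4: 19→34
T5: 34→48
T6: 48→61
T1: 61→68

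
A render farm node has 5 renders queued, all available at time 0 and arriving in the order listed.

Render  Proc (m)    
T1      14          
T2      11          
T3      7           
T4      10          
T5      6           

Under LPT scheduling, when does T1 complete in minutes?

LPT (decreasing processing time): T1 T2 T4 T3 T5.
T1: 0→14

14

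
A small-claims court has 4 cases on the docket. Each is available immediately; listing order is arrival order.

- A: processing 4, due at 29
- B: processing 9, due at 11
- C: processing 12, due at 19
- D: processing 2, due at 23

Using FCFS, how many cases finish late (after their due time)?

3

FIFO (arrival order): A B C D.
A: 0→4, due 29, tardiness 0
B: 4→13, due 11, tardiness 2
C: 13→25, due 19, tardiness 6
D: 25→27, due 23, tardiness 4
Late cases: 3.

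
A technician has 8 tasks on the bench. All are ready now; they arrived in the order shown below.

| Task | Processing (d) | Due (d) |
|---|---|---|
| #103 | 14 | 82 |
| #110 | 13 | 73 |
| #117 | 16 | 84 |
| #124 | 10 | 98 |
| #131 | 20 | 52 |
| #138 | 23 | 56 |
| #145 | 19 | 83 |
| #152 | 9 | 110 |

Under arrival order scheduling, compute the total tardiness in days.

FIFO (arrival order): #103 #110 #117 #124 #131 #138 #145 #152.
#103: 0→14, due 82, tardiness 0
#110: 14→27, due 73, tardiness 0
#117: 27→43, due 84, tardiness 0
#124: 43→53, due 98, tardiness 0
#131: 53→73, due 52, tardiness 21
#138: 73→96, due 56, tardiness 40
#145: 96→115, due 83, tardiness 32
#152: 115→124, due 110, tardiness 14
Sum = 0+0+0+0+21+40+32+14 = 107.

107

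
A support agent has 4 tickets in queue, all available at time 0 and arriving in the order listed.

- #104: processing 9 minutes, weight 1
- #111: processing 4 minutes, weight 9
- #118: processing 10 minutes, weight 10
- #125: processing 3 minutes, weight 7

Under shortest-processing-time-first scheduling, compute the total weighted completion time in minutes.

360

SPT (increasing processing time): #125 #111 #104 #118.
#125: finishes 3, weight 7, w·C = 21
#111: finishes 7, weight 9, w·C = 63
#104: finishes 16, weight 1, w·C = 16
#118: finishes 26, weight 10, w·C = 260
Sum = 21+63+16+260 = 360.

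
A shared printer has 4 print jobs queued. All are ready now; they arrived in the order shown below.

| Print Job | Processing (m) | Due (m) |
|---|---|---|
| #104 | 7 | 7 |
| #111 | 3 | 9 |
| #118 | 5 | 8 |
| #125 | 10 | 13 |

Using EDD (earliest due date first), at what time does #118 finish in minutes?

12

EDD (increasing due date): #104 #118 #111 #125.
#104: 0→7
#118: 7→12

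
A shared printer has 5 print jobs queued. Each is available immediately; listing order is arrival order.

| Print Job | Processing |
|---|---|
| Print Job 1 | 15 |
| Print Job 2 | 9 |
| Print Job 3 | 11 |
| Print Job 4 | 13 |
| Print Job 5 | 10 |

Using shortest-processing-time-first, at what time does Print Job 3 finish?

SPT (increasing processing time): Print Job 2 Print Job 5 Print Job 3 Print Job 4 Print Job 1.
Print Job 2: 0→9
Print Job 5: 9→19
Print Job 3: 19→30

30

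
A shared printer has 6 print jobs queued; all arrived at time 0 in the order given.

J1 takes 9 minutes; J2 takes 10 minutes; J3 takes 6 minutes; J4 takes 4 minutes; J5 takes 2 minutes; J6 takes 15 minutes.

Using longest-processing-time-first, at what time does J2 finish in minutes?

25

LPT (decreasing processing time): J6 J2 J1 J3 J4 J5.
J6: 0→15
J2: 15→25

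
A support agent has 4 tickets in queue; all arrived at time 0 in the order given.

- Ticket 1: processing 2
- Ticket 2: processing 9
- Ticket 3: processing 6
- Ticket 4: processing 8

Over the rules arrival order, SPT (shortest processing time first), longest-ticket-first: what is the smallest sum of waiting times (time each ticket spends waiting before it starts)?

FIFO (arrival order): Ticket 1 Ticket 2 Ticket 3 Ticket 4.
Ticket 1: waits 0, runs 0→2
Ticket 2: waits 2, runs 2→11
Ticket 3: waits 11, runs 11→17
Ticket 4: waits 17, runs 17→25
Sum = 0+2+11+17 = 30.
SPT (increasing processing time): Ticket 1 Ticket 3 Ticket 4 Ticket 2.
Ticket 1: waits 0, runs 0→2
Ticket 3: waits 2, runs 2→8
Ticket 4: waits 8, runs 8→16
Ticket 2: waits 16, runs 16→25
Sum = 0+2+8+16 = 26.
LPT (decreasing processing time): Ticket 2 Ticket 4 Ticket 3 Ticket 1.
Ticket 2: waits 0, runs 0→9
Ticket 4: waits 9, runs 9→17
Ticket 3: waits 17, runs 17→23
Ticket 1: waits 23, runs 23→25
Sum = 0+9+17+23 = 49.
FIFO 30, SPT 26, LPT 49 → minimum 26.

26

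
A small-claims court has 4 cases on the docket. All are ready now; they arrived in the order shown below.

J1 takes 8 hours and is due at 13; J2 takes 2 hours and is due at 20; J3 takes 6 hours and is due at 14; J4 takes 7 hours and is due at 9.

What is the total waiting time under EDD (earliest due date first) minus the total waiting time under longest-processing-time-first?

EDD (increasing due date): J4 J1 J3 J2.
J4: waits 0, runs 0→7
J1: waits 7, runs 7→15
J3: waits 15, runs 15→21
J2: waits 21, runs 21→23
Sum = 0+7+15+21 = 43.
LPT (decreasing processing time): J1 J4 J3 J2.
J1: waits 0, runs 0→8
J4: waits 8, runs 8→15
J3: waits 15, runs 15→21
J2: waits 21, runs 21→23
Sum = 0+8+15+21 = 44.
Difference = 43 − 44 = -1.

-1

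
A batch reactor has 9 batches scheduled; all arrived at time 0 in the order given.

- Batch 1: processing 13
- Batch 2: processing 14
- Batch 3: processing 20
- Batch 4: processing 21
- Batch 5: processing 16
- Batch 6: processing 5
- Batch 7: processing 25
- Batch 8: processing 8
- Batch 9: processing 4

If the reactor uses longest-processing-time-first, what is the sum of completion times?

LPT (decreasing processing time): Batch 7 Batch 4 Batch 3 Batch 5 Batch 2 Batch 1 Batch 8 Batch 6 Batch 9.
Batch 7: 0→25
Batch 4: 25→46
Batch 3: 46→66
Batch 5: 66→82
Batch 2: 82→96
Batch 1: 96→109
Batch 8: 109→117
Batch 6: 117→122
Batch 9: 122→126
Sum = 25+46+66+82+96+109+117+122+126 = 789.

789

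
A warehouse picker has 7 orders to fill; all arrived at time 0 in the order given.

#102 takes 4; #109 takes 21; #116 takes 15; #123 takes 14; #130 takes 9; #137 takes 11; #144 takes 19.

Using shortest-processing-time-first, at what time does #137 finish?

24

SPT (increasing processing time): #102 #130 #137 #123 #116 #144 #109.
#102: 0→4
#130: 4→13
#137: 13→24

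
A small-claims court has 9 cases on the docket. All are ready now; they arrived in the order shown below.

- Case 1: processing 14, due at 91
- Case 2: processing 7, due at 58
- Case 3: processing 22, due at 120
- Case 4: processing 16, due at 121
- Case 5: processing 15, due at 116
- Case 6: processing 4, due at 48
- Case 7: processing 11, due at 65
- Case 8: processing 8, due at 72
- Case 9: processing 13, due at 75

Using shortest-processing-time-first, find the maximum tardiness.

SPT (increasing processing time): Case 6 Case 2 Case 8 Case 7 Case 9 Case 1 Case 5 Case 4 Case 3.
Case 6: 0→4, due 48, tardiness 0
Case 2: 4→11, due 58, tardiness 0
Case 8: 11→19, due 72, tardiness 0
Case 7: 19→30, due 65, tardiness 0
Case 9: 30→43, due 75, tardiness 0
Case 1: 43→57, due 91, tardiness 0
Case 5: 57→72, due 116, tardiness 0
Case 4: 72→88, due 121, tardiness 0
Case 3: 88→110, due 120, tardiness 0
Maximum = 0.

0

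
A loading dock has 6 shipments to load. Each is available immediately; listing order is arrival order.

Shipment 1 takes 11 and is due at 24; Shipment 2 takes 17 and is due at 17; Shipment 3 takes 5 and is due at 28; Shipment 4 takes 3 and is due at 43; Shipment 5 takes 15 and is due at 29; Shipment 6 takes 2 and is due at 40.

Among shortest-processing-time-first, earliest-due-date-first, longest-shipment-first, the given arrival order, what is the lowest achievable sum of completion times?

127

SPT (increasing processing time): Shipment 6 Shipment 4 Shipment 3 Shipment 1 Shipment 5 Shipment 2.
Shipment 6: 0→2
Shipment 4: 2→5
Shipment 3: 5→10
Shipment 1: 10→21
Shipment 5: 21→36
Shipment 2: 36→53
Sum = 2+5+10+21+36+53 = 127.
EDD (increasing due date): Shipment 2 Shipment 1 Shipment 3 Shipment 5 Shipment 6 Shipment 4.
Shipment 2: 0→17
Shipment 1: 17→28
Shipment 3: 28→33
Shipment 5: 33→48
Shipment 6: 48→50
Shipment 4: 50→53
Sum = 17+28+33+48+50+53 = 229.
LPT (decreasing processing time): Shipment 2 Shipment 5 Shipment 1 Shipment 3 Shipment 4 Shipment 6.
Shipment 2: 0→17
Shipment 5: 17→32
Shipment 1: 32→43
Shipment 3: 43→48
Shipment 4: 48→51
Shipment 6: 51→53
Sum = 17+32+43+48+51+53 = 244.
FIFO (arrival order): Shipment 1 Shipment 2 Shipment 3 Shipment 4 Shipment 5 Shipment 6.
Shipment 1: 0→11
Shipment 2: 11→28
Shipment 3: 28→33
Shipment 4: 33→36
Shipment 5: 36→51
Shipment 6: 51→53
Sum = 11+28+33+36+51+53 = 212.
SPT 127, EDD 229, LPT 244, FIFO 212 → minimum 127.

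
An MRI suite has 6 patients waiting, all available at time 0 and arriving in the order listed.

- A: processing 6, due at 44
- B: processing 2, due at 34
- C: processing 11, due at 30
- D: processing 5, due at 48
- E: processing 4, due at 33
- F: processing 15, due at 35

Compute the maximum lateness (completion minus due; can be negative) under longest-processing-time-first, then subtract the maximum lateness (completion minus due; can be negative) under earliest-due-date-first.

LPT (decreasing processing time): F C A D E B.
F: 0→15, due 35, lateness -20
C: 15→26, due 30, lateness -4
A: 26→32, due 44, lateness -12
D: 32→37, due 48, lateness -11
E: 37→41, due 33, lateness 8
B: 41→43, due 34, lateness 9
Maximum = 9.
EDD (increasing due date): C E B F A D.
C: 0→11, due 30, lateness -19
E: 11→15, due 33, lateness -18
B: 15→17, due 34, lateness -17
F: 17→32, due 35, lateness -3
A: 32→38, due 44, lateness -6
D: 38→43, due 48, lateness -5
Maximum = -3.
Difference = 9 − -3 = 12.

12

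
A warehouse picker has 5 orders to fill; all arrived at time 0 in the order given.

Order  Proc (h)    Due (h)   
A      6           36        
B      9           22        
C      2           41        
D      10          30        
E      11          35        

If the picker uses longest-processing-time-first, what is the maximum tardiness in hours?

LPT (decreasing processing time): E D B A C.
E: 0→11, due 35, tardiness 0
D: 11→21, due 30, tardiness 0
B: 21→30, due 22, tardiness 8
A: 30→36, due 36, tardiness 0
C: 36→38, due 41, tardiness 0
Maximum = 8.

8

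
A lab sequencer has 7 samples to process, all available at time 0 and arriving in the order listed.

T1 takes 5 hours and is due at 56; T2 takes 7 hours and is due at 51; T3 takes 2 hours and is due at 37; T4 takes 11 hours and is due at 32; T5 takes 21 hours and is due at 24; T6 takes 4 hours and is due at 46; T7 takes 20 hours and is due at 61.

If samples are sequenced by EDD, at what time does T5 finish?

21

EDD (increasing due date): T5 T4 T3 T6 T2 T1 T7.
T5: 0→21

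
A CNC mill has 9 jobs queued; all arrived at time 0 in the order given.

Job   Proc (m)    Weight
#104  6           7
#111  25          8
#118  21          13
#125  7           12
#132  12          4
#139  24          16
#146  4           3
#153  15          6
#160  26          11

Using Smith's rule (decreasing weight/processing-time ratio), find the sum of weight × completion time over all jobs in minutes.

WSPT (decreasing weight/processing-time ratio): #125 #104 #146 #139 #118 #160 #153 #132 #111.
#125: finishes 7, weight 12, w·C = 84
#104: finishes 13, weight 7, w·C = 91
#146: finishes 17, weight 3, w·C = 51
#139: finishes 41, weight 16, w·C = 656
#118: finishes 62, weight 13, w·C = 806
#160: finishes 88, weight 11, w·C = 968
#153: finishes 103, weight 6, w·C = 618
#132: finishes 115, weight 4, w·C = 460
#111: finishes 140, weight 8, w·C = 1120
Sum = 84+91+51+656+806+968+618+460+1120 = 4854.

4854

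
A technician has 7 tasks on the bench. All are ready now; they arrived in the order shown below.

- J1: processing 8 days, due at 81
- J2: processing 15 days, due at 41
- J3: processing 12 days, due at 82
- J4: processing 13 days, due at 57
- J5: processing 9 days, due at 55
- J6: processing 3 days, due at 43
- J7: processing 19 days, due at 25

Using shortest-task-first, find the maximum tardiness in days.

SPT (increasing processing time): J6 J1 J5 J3 J4 J2 J7.
J6: 0→3, due 43, tardiness 0
J1: 3→11, due 81, tardiness 0
J5: 11→20, due 55, tardiness 0
J3: 20→32, due 82, tardiness 0
J4: 32→45, due 57, tardiness 0
J2: 45→60, due 41, tardiness 19
J7: 60→79, due 25, tardiness 54
Maximum = 54.

54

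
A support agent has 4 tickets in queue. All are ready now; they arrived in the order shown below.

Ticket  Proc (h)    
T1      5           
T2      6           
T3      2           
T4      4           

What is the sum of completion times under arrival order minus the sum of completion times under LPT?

FIFO (arrival order): T1 T2 T3 T4.
T1: 0→5
T2: 5→11
T3: 11→13
T4: 13→17
Sum = 5+11+13+17 = 46.
LPT (decreasing processing time): T2 T1 T4 T3.
T2: 0→6
T1: 6→11
T4: 11→15
T3: 15→17
Sum = 6+11+15+17 = 49.
Difference = 46 − 49 = -3.

-3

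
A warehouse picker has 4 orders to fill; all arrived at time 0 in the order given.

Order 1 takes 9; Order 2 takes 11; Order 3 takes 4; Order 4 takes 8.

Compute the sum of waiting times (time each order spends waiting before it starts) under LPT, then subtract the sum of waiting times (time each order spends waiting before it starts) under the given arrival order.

6

LPT (decreasing processing time): Order 2 Order 1 Order 4 Order 3.
Order 2: waits 0, runs 0→11
Order 1: waits 11, runs 11→20
Order 4: waits 20, runs 20→28
Order 3: waits 28, runs 28→32
Sum = 0+11+20+28 = 59.
FIFO (arrival order): Order 1 Order 2 Order 3 Order 4.
Order 1: waits 0, runs 0→9
Order 2: waits 9, runs 9→20
Order 3: waits 20, runs 20→24
Order 4: waits 24, runs 24→32
Sum = 0+9+20+24 = 53.
Difference = 59 − 53 = 6.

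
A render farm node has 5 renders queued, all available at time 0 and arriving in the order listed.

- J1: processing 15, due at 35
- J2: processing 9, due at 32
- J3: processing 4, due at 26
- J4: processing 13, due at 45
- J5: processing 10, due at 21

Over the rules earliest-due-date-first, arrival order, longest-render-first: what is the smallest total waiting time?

85

EDD (increasing due date): J5 J3 J2 J1 J4.
J5: waits 0, runs 0→10
J3: waits 10, runs 10→14
J2: waits 14, runs 14→23
J1: waits 23, runs 23→38
J4: waits 38, runs 38→51
Sum = 0+10+14+23+38 = 85.
FIFO (arrival order): J1 J2 J3 J4 J5.
J1: waits 0, runs 0→15
J2: waits 15, runs 15→24
J3: waits 24, runs 24→28
J4: waits 28, runs 28→41
J5: waits 41, runs 41→51
Sum = 0+15+24+28+41 = 108.
LPT (decreasing processing time): J1 J4 J5 J2 J3.
J1: waits 0, runs 0→15
J4: waits 15, runs 15→28
J5: waits 28, runs 28→38
J2: waits 38, runs 38→47
J3: waits 47, runs 47→51
Sum = 0+15+28+38+47 = 128.
EDD 85, FIFO 108, LPT 128 → minimum 85.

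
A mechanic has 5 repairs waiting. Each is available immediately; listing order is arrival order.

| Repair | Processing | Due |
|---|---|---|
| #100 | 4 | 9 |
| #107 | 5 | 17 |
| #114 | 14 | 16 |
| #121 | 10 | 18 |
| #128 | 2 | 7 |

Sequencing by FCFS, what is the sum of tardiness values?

FIFO (arrival order): #100 #107 #114 #121 #128.
#100: 0→4, due 9, tardiness 0
#107: 4→9, due 17, tardiness 0
#114: 9→23, due 16, tardiness 7
#121: 23→33, due 18, tardiness 15
#128: 33→35, due 7, tardiness 28
Sum = 0+0+7+15+28 = 50.

50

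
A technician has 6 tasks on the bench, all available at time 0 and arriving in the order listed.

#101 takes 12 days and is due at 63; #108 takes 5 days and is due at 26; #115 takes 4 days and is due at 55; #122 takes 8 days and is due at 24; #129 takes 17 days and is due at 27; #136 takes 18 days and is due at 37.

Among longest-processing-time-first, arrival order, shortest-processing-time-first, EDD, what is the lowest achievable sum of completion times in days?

LPT (decreasing processing time): #136 #129 #101 #122 #108 #115.
#136: 0→18
#129: 18→35
#101: 35→47
#122: 47→55
#108: 55→60
#115: 60→64
Sum = 18+35+47+55+60+64 = 279.
FIFO (arrival order): #101 #108 #115 #122 #129 #136.
#101: 0→12
#108: 12→17
#115: 17→21
#122: 21→29
#129: 29→46
#136: 46→64
Sum = 12+17+21+29+46+64 = 189.
SPT (increasing processing time): #115 #108 #122 #101 #129 #136.
#115: 0→4
#108: 4→9
#122: 9→17
#101: 17→29
#129: 29→46
#136: 46→64
Sum = 4+9+17+29+46+64 = 169.
EDD (increasing due date): #122 #108 #129 #136 #115 #101.
#122: 0→8
#108: 8→13
#129: 13→30
#136: 30→48
#115: 48→52
#101: 52→64
Sum = 8+13+30+48+52+64 = 215.
LPT 279, FIFO 189, SPT 169, EDD 215 → minimum 169.

169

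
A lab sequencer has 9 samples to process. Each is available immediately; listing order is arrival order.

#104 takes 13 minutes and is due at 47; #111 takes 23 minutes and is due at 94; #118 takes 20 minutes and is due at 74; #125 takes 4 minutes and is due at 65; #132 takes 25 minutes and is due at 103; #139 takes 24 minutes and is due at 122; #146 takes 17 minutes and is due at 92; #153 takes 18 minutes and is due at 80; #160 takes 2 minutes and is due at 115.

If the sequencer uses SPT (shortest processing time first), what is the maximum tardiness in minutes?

43

SPT (increasing processing time): #160 #125 #104 #146 #153 #118 #111 #139 #132.
#160: 0→2, due 115, tardiness 0
#125: 2→6, due 65, tardiness 0
#104: 6→19, due 47, tardiness 0
#146: 19→36, due 92, tardiness 0
#153: 36→54, due 80, tardiness 0
#118: 54→74, due 74, tardiness 0
#111: 74→97, due 94, tardiness 3
#139: 97→121, due 122, tardiness 0
#132: 121→146, due 103, tardiness 43
Maximum = 43.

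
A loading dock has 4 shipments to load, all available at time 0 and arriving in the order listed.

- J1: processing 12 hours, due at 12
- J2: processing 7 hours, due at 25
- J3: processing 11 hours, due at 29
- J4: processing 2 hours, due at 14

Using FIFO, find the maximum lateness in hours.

18

FIFO (arrival order): J1 J2 J3 J4.
J1: 0→12, due 12, lateness 0
J2: 12→19, due 25, lateness -6
J3: 19→30, due 29, lateness 1
J4: 30→32, due 14, lateness 18
Maximum = 18.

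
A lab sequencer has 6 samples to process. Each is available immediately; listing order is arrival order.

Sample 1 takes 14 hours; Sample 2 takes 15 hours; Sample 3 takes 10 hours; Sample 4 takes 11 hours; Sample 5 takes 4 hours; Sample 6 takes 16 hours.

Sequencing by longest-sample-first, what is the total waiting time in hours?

214

LPT (decreasing processing time): Sample 6 Sample 2 Sample 1 Sample 4 Sample 3 Sample 5.
Sample 6: waits 0, runs 0→16
Sample 2: waits 16, runs 16→31
Sample 1: waits 31, runs 31→45
Sample 4: waits 45, runs 45→56
Sample 3: waits 56, runs 56→66
Sample 5: waits 66, runs 66→70
Sum = 0+16+31+45+56+66 = 214.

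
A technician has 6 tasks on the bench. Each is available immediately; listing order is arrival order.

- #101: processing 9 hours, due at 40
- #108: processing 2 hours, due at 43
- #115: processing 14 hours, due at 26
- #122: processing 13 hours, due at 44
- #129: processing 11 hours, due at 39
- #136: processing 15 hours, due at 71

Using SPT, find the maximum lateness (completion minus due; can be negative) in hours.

SPT (increasing processing time): #108 #101 #129 #122 #115 #136.
#108: 0→2, due 43, lateness -41
#101: 2→11, due 40, lateness -29
#129: 11→22, due 39, lateness -17
#122: 22→35, due 44, lateness -9
#115: 35→49, due 26, lateness 23
#136: 49→64, due 71, lateness -7
Maximum = 23.

23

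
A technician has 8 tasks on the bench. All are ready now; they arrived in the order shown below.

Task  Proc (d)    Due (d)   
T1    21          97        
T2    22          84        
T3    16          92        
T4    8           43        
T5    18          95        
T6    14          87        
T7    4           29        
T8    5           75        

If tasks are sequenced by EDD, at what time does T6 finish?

EDD (increasing due date): T7 T4 T8 T2 T6 T3 T5 T1.
T7: 0→4
T4: 4→12
T8: 12→17
T2: 17→39
T6: 39→53

53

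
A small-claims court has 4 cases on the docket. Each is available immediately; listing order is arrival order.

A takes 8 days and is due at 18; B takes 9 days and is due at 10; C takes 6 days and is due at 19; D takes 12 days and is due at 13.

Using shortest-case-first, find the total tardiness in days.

35

SPT (increasing processing time): C A B D.
C: 0→6, due 19, tardiness 0
A: 6→14, due 18, tardiness 0
B: 14→23, due 10, tardiness 13
D: 23→35, due 13, tardiness 22
Sum = 0+0+13+22 = 35.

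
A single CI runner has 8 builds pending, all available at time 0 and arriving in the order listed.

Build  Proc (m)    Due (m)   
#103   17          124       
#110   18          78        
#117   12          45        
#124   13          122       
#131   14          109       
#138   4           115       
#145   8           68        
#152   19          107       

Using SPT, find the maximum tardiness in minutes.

8

SPT (increasing processing time): #138 #145 #117 #124 #131 #103 #110 #152.
#138: 0→4, due 115, tardiness 0
#145: 4→12, due 68, tardiness 0
#117: 12→24, due 45, tardiness 0
#124: 24→37, due 122, tardiness 0
#131: 37→51, due 109, tardiness 0
#103: 51→68, due 124, tardiness 0
#110: 68→86, due 78, tardiness 8
#152: 86→105, due 107, tardiness 0
Maximum = 8.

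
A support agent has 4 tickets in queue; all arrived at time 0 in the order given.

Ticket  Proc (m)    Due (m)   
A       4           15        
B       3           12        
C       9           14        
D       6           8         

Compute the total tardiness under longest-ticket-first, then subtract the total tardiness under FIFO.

5

LPT (decreasing processing time): C D A B.
C: 0→9, due 14, tardiness 0
D: 9→15, due 8, tardiness 7
A: 15→19, due 15, tardiness 4
B: 19→22, due 12, tardiness 10
Sum = 0+7+4+10 = 21.
FIFO (arrival order): A B C D.
A: 0→4, due 15, tardiness 0
B: 4→7, due 12, tardiness 0
C: 7→16, due 14, tardiness 2
D: 16→22, due 8, tardiness 14
Sum = 0+0+2+14 = 16.
Difference = 21 − 16 = 5.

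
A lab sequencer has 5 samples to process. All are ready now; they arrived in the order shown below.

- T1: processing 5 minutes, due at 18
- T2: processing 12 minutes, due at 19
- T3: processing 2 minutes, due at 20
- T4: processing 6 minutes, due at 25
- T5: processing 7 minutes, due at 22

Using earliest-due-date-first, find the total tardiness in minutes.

EDD (increasing due date): T1 T2 T3 T5 T4.
T1: 0→5, due 18, tardiness 0
T2: 5→17, due 19, tardiness 0
T3: 17→19, due 20, tardiness 0
T5: 19→26, due 22, tardiness 4
T4: 26→32, due 25, tardiness 7
Sum = 0+0+0+4+7 = 11.

11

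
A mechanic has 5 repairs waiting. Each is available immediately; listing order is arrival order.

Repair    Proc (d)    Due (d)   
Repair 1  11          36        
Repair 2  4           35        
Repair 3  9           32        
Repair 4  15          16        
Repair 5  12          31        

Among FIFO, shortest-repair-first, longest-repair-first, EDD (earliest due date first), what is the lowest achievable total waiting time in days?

77

FIFO (arrival order): Repair 1 Repair 2 Repair 3 Repair 4 Repair 5.
Repair 1: waits 0, runs 0→11
Repair 2: waits 11, runs 11→15
Repair 3: waits 15, runs 15→24
Repair 4: waits 24, runs 24→39
Repair 5: waits 39, runs 39→51
Sum = 0+11+15+24+39 = 89.
SPT (increasing processing time): Repair 2 Repair 3 Repair 1 Repair 5 Repair 4.
Repair 2: waits 0, runs 0→4
Repair 3: waits 4, runs 4→13
Repair 1: waits 13, runs 13→24
Repair 5: waits 24, runs 24→36
Repair 4: waits 36, runs 36→51
Sum = 0+4+13+24+36 = 77.
LPT (decreasing processing time): Repair 4 Repair 5 Repair 1 Repair 3 Repair 2.
Repair 4: waits 0, runs 0→15
Repair 5: waits 15, runs 15→27
Repair 1: waits 27, runs 27→38
Repair 3: waits 38, runs 38→47
Repair 2: waits 47, runs 47→51
Sum = 0+15+27+38+47 = 127.
EDD (increasing due date): Repair 4 Repair 5 Repair 3 Repair 2 Repair 1.
Repair 4: waits 0, runs 0→15
Repair 5: waits 15, runs 15→27
Repair 3: waits 27, runs 27→36
Repair 2: waits 36, runs 36→40
Repair 1: waits 40, runs 40→51
Sum = 0+15+27+36+40 = 118.
FIFO 89, SPT 77, LPT 127, EDD 118 → minimum 77.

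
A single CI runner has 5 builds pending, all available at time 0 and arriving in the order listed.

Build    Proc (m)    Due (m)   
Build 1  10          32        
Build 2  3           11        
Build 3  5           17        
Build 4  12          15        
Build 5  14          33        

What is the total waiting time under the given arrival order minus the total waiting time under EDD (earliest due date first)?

FIFO (arrival order): Build 1 Build 2 Build 3 Build 4 Build 5.
Build 1: waits 0, runs 0→10
Build 2: waits 10, runs 10→13
Build 3: waits 13, runs 13→18
Build 4: waits 18, runs 18→30
Build 5: waits 30, runs 30→44
Sum = 0+10+13+18+30 = 71.
EDD (increasing due date): Build 2 Build 4 Build 3 Build 1 Build 5.
Build 2: waits 0, runs 0→3
Build 4: waits 3, runs 3→15
Build 3: waits 15, runs 15→20
Build 1: waits 20, runs 20→30
Build 5: waits 30, runs 30→44
Sum = 0+3+15+20+30 = 68.
Difference = 71 − 68 = 3.

3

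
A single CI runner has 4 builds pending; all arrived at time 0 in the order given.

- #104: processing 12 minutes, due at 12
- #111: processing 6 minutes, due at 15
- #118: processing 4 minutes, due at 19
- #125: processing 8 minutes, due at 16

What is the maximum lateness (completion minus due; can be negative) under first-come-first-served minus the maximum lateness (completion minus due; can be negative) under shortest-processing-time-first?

FIFO (arrival order): #104 #111 #118 #125.
#104: 0→12, due 12, lateness 0
#111: 12→18, due 15, lateness 3
#118: 18→22, due 19, lateness 3
#125: 22→30, due 16, lateness 14
Maximum = 14.
SPT (increasing processing time): #118 #111 #125 #104.
#118: 0→4, due 19, lateness -15
#111: 4→10, due 15, lateness -5
#125: 10→18, due 16, lateness 2
#104: 18→30, due 12, lateness 18
Maximum = 18.
Difference = 14 − 18 = -4.

-4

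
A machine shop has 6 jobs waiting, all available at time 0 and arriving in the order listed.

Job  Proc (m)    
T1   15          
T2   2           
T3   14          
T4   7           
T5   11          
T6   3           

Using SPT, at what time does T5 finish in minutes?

23

SPT (increasing processing time): T2 T6 T4 T5 T3 T1.
T2: 0→2
T6: 2→5
T4: 5→12
T5: 12→23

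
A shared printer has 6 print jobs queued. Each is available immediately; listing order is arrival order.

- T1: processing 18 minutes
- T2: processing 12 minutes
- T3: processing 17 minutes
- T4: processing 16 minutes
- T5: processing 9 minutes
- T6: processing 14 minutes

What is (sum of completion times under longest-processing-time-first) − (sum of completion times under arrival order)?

16

LPT (decreasing processing time): T1 T3 T4 T6 T2 T5.
T1: 0→18
T3: 18→35
T4: 35→51
T6: 51→65
T2: 65→77
T5: 77→86
Sum = 18+35+51+65+77+86 = 332.
FIFO (arrival order): T1 T2 T3 T4 T5 T6.
T1: 0→18
T2: 18→30
T3: 30→47
T4: 47→63
T5: 63→72
T6: 72→86
Sum = 18+30+47+63+72+86 = 316.
Difference = 332 − 316 = 16.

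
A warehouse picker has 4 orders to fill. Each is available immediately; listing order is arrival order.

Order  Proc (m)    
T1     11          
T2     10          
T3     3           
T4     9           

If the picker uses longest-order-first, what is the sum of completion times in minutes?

95

LPT (decreasing processing time): T1 T2 T4 T3.
T1: 0→11
T2: 11→21
T4: 21→30
T3: 30→33
Sum = 11+21+30+33 = 95.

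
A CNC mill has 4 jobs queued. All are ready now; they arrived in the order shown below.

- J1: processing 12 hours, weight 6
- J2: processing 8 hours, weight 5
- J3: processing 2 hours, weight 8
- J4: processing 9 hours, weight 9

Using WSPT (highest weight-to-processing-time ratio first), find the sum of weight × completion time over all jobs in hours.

WSPT (decreasing weight/processing-time ratio): J3 J4 J2 J1.
J3: finishes 2, weight 8, w·C = 16
J4: finishes 11, weight 9, w·C = 99
J2: finishes 19, weight 5, w·C = 95
J1: finishes 31, weight 6, w·C = 186
Sum = 16+99+95+186 = 396.

396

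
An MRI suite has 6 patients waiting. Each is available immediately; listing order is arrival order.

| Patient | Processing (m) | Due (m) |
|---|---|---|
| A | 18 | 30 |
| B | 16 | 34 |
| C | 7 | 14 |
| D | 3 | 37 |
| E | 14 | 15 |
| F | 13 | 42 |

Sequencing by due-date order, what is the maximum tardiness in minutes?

EDD (increasing due date): C E A B D F.
C: 0→7, due 14, tardiness 0
E: 7→21, due 15, tardiness 6
A: 21→39, due 30, tardiness 9
B: 39→55, due 34, tardiness 21
D: 55→58, due 37, tardiness 21
F: 58→71, due 42, tardiness 29
Maximum = 29.

29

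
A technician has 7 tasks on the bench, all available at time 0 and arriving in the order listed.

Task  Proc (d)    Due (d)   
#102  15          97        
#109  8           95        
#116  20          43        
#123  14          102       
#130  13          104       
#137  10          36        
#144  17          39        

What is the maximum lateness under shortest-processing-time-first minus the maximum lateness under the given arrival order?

SPT (increasing processing time): #109 #137 #130 #123 #102 #144 #116.
#109: 0→8, due 95, lateness -87
#137: 8→18, due 36, lateness -18
#130: 18→31, due 104, lateness -73
#123: 31→45, due 102, lateness -57
#102: 45→60, due 97, lateness -37
#144: 60→77, due 39, lateness 38
#116: 77→97, due 43, lateness 54
Maximum = 54.
FIFO (arrival order): #102 #109 #116 #123 #130 #137 #144.
#102: 0→15, due 97, lateness -82
#109: 15→23, due 95, lateness -72
#116: 23→43, due 43, lateness 0
#123: 43→57, due 102, lateness -45
#130: 57→70, due 104, lateness -34
#137: 70→80, due 36, lateness 44
#144: 80→97, due 39, lateness 58
Maximum = 58.
Difference = 54 − 58 = -4.

-4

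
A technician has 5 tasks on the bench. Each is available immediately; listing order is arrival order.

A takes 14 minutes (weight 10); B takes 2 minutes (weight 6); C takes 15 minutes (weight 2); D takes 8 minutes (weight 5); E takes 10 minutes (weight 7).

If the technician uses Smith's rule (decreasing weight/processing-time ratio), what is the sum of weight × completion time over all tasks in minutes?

WSPT (decreasing weight/processing-time ratio): B A E D C.
B: finishes 2, weight 6, w·C = 12
A: finishes 16, weight 10, w·C = 160
E: finishes 26, weight 7, w·C = 182
D: finishes 34, weight 5, w·C = 170
C: finishes 49, weight 2, w·C = 98
Sum = 12+160+182+170+98 = 622.

622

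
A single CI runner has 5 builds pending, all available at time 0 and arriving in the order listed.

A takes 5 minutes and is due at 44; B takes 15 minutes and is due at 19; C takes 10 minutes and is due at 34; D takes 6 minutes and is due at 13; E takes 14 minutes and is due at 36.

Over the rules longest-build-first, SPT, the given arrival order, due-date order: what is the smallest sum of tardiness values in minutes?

LPT (decreasing processing time): B E C D A.
B: 0→15, due 19, tardiness 0
E: 15→29, due 36, tardiness 0
C: 29→39, due 34, tardiness 5
D: 39→45, due 13, tardiness 32
A: 45→50, due 44, tardiness 6
Sum = 0+0+5+32+6 = 43.
SPT (increasing processing time): A D C E B.
A: 0→5, due 44, tardiness 0
D: 5→11, due 13, tardiness 0
C: 11→21, due 34, tardiness 0
E: 21→35, due 36, tardiness 0
B: 35→50, due 19, tardiness 31
Sum = 0+0+0+0+31 = 31.
FIFO (arrival order): A B C D E.
A: 0→5, due 44, tardiness 0
B: 5→20, due 19, tardiness 1
C: 20→30, due 34, tardiness 0
D: 30→36, due 13, tardiness 23
E: 36→50, due 36, tardiness 14
Sum = 0+1+0+23+14 = 38.
EDD (increasing due date): D B C E A.
D: 0→6, due 13, tardiness 0
B: 6→21, due 19, tardiness 2
C: 21→31, due 34, tardiness 0
E: 31→45, due 36, tardiness 9
A: 45→50, due 44, tardiness 6
Sum = 0+2+0+9+6 = 17.
LPT 43, SPT 31, FIFO 38, EDD 17 → minimum 17.

17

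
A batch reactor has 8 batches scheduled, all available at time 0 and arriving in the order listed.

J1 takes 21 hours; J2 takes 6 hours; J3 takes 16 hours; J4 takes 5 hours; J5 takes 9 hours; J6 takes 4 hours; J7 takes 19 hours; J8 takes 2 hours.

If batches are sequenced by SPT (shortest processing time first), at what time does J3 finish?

42

SPT (increasing processing time): J8 J6 J4 J2 J5 J3 J7 J1.
J8: 0→2
J6: 2→6
J4: 6→11
J2: 11→17
J5: 17→26
J3: 26→42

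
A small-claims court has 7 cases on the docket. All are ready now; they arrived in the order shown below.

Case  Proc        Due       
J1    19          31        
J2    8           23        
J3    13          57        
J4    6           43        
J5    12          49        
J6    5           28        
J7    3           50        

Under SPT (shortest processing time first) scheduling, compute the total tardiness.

SPT (increasing processing time): J7 J6 J4 J2 J5 J3 J1.
J7: 0→3, due 50, tardiness 0
J6: 3→8, due 28, tardiness 0
J4: 8→14, due 43, tardiness 0
J2: 14→22, due 23, tardiness 0
J5: 22→34, due 49, tardiness 0
J3: 34→47, due 57, tardiness 0
J1: 47→66, due 31, tardiness 35
Sum = 0+0+0+0+0+0+35 = 35.

35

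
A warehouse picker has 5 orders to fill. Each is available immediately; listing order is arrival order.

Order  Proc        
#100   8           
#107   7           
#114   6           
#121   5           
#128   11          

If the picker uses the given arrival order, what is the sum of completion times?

FIFO (arrival order): #100 #107 #114 #121 #128.
#100: 0→8
#107: 8→15
#114: 15→21
#121: 21→26
#128: 26→37
Sum = 8+15+21+26+37 = 107.

107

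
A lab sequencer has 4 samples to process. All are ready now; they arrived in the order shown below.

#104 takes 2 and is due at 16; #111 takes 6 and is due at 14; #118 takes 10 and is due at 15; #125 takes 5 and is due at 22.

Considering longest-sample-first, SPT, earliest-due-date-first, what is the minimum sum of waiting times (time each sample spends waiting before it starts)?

LPT (decreasing processing time): #118 #111 #125 #104.
#118: waits 0, runs 0→10
#111: waits 10, runs 10→16
#125: waits 16, runs 16→21
#104: waits 21, runs 21→23
Sum = 0+10+16+21 = 47.
SPT (increasing processing time): #104 #125 #111 #118.
#104: waits 0, runs 0→2
#125: waits 2, runs 2→7
#111: waits 7, runs 7→13
#118: waits 13, runs 13→23
Sum = 0+2+7+13 = 22.
EDD (increasing due date): #111 #118 #104 #125.
#111: waits 0, runs 0→6
#118: waits 6, runs 6→16
#104: waits 16, runs 16→18
#125: waits 18, runs 18→23
Sum = 0+6+16+18 = 40.
LPT 47, SPT 22, EDD 40 → minimum 22.

22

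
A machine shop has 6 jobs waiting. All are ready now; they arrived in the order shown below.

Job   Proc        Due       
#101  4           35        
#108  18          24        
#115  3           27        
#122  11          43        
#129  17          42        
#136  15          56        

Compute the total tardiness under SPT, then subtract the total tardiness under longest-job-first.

-37

SPT (increasing processing time): #115 #101 #122 #136 #129 #108.
#115: 0→3, due 27, tardiness 0
#101: 3→7, due 35, tardiness 0
#122: 7→18, due 43, tardiness 0
#136: 18→33, due 56, tardiness 0
#129: 33→50, due 42, tardiness 8
#108: 50→68, due 24, tardiness 44
Sum = 0+0+0+0+8+44 = 52.
LPT (decreasing processing time): #108 #129 #136 #122 #101 #115.
#108: 0→18, due 24, tardiness 0
#129: 18→35, due 42, tardiness 0
#136: 35→50, due 56, tardiness 0
#122: 50→61, due 43, tardiness 18
#101: 61→65, due 35, tardiness 30
#115: 65→68, due 27, tardiness 41
Sum = 0+0+0+18+30+41 = 89.
Difference = 52 − 89 = -37.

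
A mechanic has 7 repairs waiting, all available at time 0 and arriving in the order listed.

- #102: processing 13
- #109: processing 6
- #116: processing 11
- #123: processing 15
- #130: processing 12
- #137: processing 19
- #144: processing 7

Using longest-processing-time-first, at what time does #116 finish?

70

LPT (decreasing processing time): #137 #123 #102 #130 #116 #144 #109.
#137: 0→19
#123: 19→34
#102: 34→47
#130: 47→59
#116: 59→70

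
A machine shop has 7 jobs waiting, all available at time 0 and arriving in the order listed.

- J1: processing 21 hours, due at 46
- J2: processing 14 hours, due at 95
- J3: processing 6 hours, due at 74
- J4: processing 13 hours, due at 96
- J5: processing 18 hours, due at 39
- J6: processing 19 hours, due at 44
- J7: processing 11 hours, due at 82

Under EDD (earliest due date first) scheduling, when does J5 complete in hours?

EDD (increasing due date): J5 J6 J1 J3 J7 J2 J4.
J5: 0→18

18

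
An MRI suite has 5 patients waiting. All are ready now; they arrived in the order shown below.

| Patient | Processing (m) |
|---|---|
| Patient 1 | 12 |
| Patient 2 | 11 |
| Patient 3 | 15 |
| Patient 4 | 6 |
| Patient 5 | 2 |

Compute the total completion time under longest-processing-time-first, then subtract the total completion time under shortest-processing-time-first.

LPT (decreasing processing time): Patient 3 Patient 1 Patient 2 Patient 4 Patient 5.
Patient 3: 0→15
Patient 1: 15→27
Patient 2: 27→38
Patient 4: 38→44
Patient 5: 44→46
Sum = 15+27+38+44+46 = 170.
SPT (increasing processing time): Patient 5 Patient 4 Patient 2 Patient 1 Patient 3.
Patient 5: 0→2
Patient 4: 2→8
Patient 2: 8→19
Patient 1: 19→31
Patient 3: 31→46
Sum = 2+8+19+31+46 = 106.
Difference = 170 − 106 = 64.

64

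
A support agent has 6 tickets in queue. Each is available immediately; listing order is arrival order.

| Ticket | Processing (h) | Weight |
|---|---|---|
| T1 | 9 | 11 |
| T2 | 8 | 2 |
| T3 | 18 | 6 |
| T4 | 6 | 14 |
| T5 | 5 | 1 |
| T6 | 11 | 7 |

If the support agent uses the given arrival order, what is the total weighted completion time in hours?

FIFO (arrival order): T1 T2 T3 T4 T5 T6.
T1: finishes 9, weight 11, w·C = 99
T2: finishes 17, weight 2, w·C = 34
T3: finishes 35, weight 6, w·C = 210
T4: finishes 41, weight 14, w·C = 574
T5: finishes 46, weight 1, w·C = 46
T6: finishes 57, weight 7, w·C = 399
Sum = 99+34+210+574+46+399 = 1362.

1362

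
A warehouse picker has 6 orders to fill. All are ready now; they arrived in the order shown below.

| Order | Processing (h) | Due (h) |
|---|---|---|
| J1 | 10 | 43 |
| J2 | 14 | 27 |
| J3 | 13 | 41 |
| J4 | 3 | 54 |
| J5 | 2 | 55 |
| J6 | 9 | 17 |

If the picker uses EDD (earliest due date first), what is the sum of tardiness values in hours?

EDD (increasing due date): J6 J2 J3 J1 J4 J5.
J6: 0→9, due 17, tardiness 0
J2: 9→23, due 27, tardiness 0
J3: 23→36, due 41, tardiness 0
J1: 36→46, due 43, tardiness 3
J4: 46→49, due 54, tardiness 0
J5: 49→51, due 55, tardiness 0
Sum = 0+0+0+3+0+0 = 3.

3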